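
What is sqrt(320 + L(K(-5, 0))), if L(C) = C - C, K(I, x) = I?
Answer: 8*sqrt(5) ≈ 17.889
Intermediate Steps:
L(C) = 0
sqrt(320 + L(K(-5, 0))) = sqrt(320 + 0) = sqrt(320) = 8*sqrt(5)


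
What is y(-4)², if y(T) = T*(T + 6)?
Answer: 64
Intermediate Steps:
y(T) = T*(6 + T)
y(-4)² = (-4*(6 - 4))² = (-4*2)² = (-8)² = 64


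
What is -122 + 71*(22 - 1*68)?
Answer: -3388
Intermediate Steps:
-122 + 71*(22 - 1*68) = -122 + 71*(22 - 68) = -122 + 71*(-46) = -122 - 3266 = -3388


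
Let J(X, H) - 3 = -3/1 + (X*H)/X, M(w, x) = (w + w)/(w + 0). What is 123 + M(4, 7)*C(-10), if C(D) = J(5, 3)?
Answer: 129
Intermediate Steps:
M(w, x) = 2 (M(w, x) = (2*w)/w = 2)
J(X, H) = H (J(X, H) = 3 + (-3/1 + (X*H)/X) = 3 + (-3*1 + (H*X)/X) = 3 + (-3 + H) = H)
C(D) = 3
123 + M(4, 7)*C(-10) = 123 + 2*3 = 123 + 6 = 129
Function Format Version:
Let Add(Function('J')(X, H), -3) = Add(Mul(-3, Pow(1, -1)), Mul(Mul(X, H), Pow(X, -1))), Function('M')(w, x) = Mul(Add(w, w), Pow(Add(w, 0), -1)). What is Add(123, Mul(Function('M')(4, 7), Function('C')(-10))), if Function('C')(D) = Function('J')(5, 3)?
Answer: 129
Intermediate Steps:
Function('M')(w, x) = 2 (Function('M')(w, x) = Mul(Mul(2, w), Pow(w, -1)) = 2)
Function('J')(X, H) = H (Function('J')(X, H) = Add(3, Add(Mul(-3, Pow(1, -1)), Mul(Mul(X, H), Pow(X, -1)))) = Add(3, Add(Mul(-3, 1), Mul(Mul(H, X), Pow(X, -1)))) = Add(3, Add(-3, H)) = H)
Function('C')(D) = 3
Add(123, Mul(Function('M')(4, 7), Function('C')(-10))) = Add(123, Mul(2, 3)) = Add(123, 6) = 129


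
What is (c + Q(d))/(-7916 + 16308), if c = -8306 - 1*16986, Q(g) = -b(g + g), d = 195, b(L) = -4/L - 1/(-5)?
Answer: -4931977/1636440 ≈ -3.0138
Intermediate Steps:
b(L) = ⅕ - 4/L (b(L) = -4/L - 1*(-⅕) = -4/L + ⅕ = ⅕ - 4/L)
Q(g) = -(-20 + 2*g)/(10*g) (Q(g) = -(-20 + (g + g))/(5*(g + g)) = -(-20 + 2*g)/(5*(2*g)) = -1/(2*g)*(-20 + 2*g)/5 = -(-20 + 2*g)/(10*g))
c = -25292 (c = -8306 - 16986 = -25292)
(c + Q(d))/(-7916 + 16308) = (-25292 + (⅕)*(10 - 1*195)/195)/(-7916 + 16308) = (-25292 + (⅕)*(1/195)*(10 - 195))/8392 = (-25292 + (⅕)*(1/195)*(-185))*(1/8392) = (-25292 - 37/195)*(1/8392) = -4931977/195*1/8392 = -4931977/1636440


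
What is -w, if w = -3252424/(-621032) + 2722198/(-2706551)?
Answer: -889034920161/210106847579 ≈ -4.2313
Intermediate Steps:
w = 889034920161/210106847579 (w = -3252424*(-1/621032) + 2722198*(-1/2706551) = 406553/77629 - 2722198/2706551 = 889034920161/210106847579 ≈ 4.2313)
-w = -1*889034920161/210106847579 = -889034920161/210106847579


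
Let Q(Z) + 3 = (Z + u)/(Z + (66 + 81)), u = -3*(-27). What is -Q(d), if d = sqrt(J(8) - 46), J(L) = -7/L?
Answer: 141370/57749 - 220*I*sqrt(30)/57749 ≈ 2.448 - 0.020866*I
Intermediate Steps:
u = 81
d = 5*I*sqrt(30)/4 (d = sqrt(-7/8 - 46) = sqrt(-375/8) = 5*I*sqrt(30)/4 ≈ 6.8465*I)
Q(Z) = -3 + (81 + Z)/(147 + Z) (Q(Z) = -3 + (Z + 81)/(Z + (66 + 81)) = -3 + (81 + Z)/(Z + 147) = -3 + (81 + Z)/(147 + Z))
-Q(d) = -2*(-180 - 5*I*sqrt(30)/4)/(147 + 5*I*sqrt(30)/4)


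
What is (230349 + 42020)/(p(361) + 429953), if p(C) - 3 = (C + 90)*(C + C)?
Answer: 272369/755578 ≈ 0.36048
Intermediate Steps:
p(C) = 3 + 2*C*(90 + C) (p(C) = 3 + (C + 90)*(C + C) = 3 + (90 + C)*(2*C) = 3 + 2*C*(90 + C))
(230349 + 42020)/(p(361) + 429953) = (230349 + 42020)/((3 + 2*361² + 180*361) + 429953) = 272369/((3 + 2*130321 + 64980) + 429953) = 272369/((3 + 260642 + 64980) + 429953) = 272369/(325625 + 429953) = 272369/755578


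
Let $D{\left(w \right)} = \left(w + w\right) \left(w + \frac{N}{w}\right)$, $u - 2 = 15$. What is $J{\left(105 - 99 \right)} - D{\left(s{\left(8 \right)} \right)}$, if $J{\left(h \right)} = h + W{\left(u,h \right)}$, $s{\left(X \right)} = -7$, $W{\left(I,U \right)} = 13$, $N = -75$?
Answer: $71$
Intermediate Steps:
$u = 17$ ($u = 2 + 15 = 17$)
$D{\left(w \right)} = 2 w \left(w - \frac{75}{w}\right)$ ($D{\left(w \right)} = \left(w + w\right) \left(w - \frac{75}{w}\right) = 2 w \left(w - \frac{75}{w}\right)$)
$J{\left(h \right)} = 13 + h$ ($J{\left(h \right)} = h + 13 = 13 + h$)
$J{\left(105 - 99 \right)} - D{\left(s{\left(8 \right)} \right)} = \left(13 + \left(105 - 99\right)\right) - \left(-150 + 2 \left(-7\right)^{2}\right) = \left(13 + \left(105 - 99\right)\right) - \left(-150 + 2 \cdot 49\right) = \left(13 + 6\right) - \left(-150 + 98\right) = 19 - -52 = 19 + 52 = 71$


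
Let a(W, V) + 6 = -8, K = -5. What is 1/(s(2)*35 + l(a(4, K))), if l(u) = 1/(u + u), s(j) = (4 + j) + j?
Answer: 28/7839 ≈ 0.0035719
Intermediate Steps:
s(j) = 4 + 2*j
a(W, V) = -14 (a(W, V) = -6 - 8 = -14)
l(u) = 1/(2*u)
1/(s(2)*35 + l(a(4, K))) = 1/((4 + 2*2)*35 + (½)/(-14)) = 1/((4 + 4)*35 + (½)*(-1/14)) = 1/(8*35 - 1/28) = 1/(280 - 1/28) = 1/(7839/28) = 28/7839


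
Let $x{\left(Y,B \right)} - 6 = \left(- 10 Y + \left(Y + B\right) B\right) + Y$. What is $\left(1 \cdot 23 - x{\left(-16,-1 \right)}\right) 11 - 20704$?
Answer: $-22288$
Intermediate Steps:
$x{\left(Y,B \right)} = 6 - 9 Y + B \left(B + Y\right)$ ($x{\left(Y,B \right)} = 6 + \left(\left(- 10 Y + \left(Y + B\right) B\right) + Y\right) = 6 + \left(\left(- 10 Y + \left(B + Y\right) B\right) + Y\right) = 6 + \left(\left(- 10 Y + B \left(B + Y\right)\right) + Y\right) = 6 + \left(- 9 Y + B \left(B + Y\right)\right) = 6 - 9 Y + B \left(B + Y\right)$)
$\left(1 \cdot 23 - x{\left(-16,-1 \right)}\right) 11 - 20704 = \left(1 \cdot 23 - \left(6 + \left(-1\right)^{2} - -144 - -16\right)\right) 11 - 20704 = \left(23 - \left(6 + 1 + 144 + 16\right)\right) 11 + \left(-24670 + 3966\right) = \left(23 - 167\right) 11 - 20704 = \left(-144\right) 11 - 20704 = -1584 - 20704 = -22288$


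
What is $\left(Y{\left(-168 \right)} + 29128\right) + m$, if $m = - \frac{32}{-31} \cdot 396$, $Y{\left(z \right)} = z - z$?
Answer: $\frac{915640}{31} \approx 29537.0$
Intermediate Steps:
$Y{\left(z \right)} = 0$
$m = \frac{12672}{31}$ ($m = \left(-32\right) \left(- \frac{1}{31}\right) 396 = \frac{32}{31} \cdot 396 = \frac{12672}{31} \approx 408.77$)
$\left(Y{\left(-168 \right)} + 29128\right) + m = \left(0 + 29128\right) + \frac{12672}{31} = 29128 + \frac{12672}{31} = \frac{915640}{31}$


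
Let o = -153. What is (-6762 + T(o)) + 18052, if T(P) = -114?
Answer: 11176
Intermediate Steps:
(-6762 + T(o)) + 18052 = (-6762 - 114) + 18052 = -6876 + 18052 = 11176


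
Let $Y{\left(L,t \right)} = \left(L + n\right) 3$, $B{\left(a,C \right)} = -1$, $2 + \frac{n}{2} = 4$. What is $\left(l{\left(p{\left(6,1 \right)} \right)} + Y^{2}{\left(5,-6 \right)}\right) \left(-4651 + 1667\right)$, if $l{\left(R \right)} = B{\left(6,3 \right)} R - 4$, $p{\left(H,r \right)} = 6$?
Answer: $-2145496$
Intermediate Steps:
$n = 4$ ($n = -4 + 2 \cdot 4 = -4 + 8 = 4$)
$Y{\left(L,t \right)} = 12 + 3 L$ ($Y{\left(L,t \right)} = \left(L + 4\right) 3 = \left(4 + L\right) 3 = 12 + 3 L$)
$l{\left(R \right)} = -4 - R$ ($l{\left(R \right)} = - R - 4 = -4 - R$)
$\left(l{\left(p{\left(6,1 \right)} \right)} + Y^{2}{\left(5,-6 \right)}\right) \left(-4651 + 1667\right) = \left(\left(-4 - 6\right) + \left(12 + 3 \cdot 5\right)^{2}\right) \left(-4651 + 1667\right) = \left(\left(-4 - 6\right) + \left(12 + 15\right)^{2}\right) \left(-2984\right) = \left(-10 + 27^{2}\right) \left(-2984\right) = \left(-10 + 729\right) \left(-2984\right) = 719 \left(-2984\right) = -2145496$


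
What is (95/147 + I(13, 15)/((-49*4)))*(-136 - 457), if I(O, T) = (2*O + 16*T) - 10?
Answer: 57521/147 ≈ 391.30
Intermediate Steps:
I(O, T) = -10 + 2*O + 16*T
(95/147 + I(13, 15)/((-49*4)))*(-136 - 457) = (95/147 + (-10 + 2*13 + 16*15)/((-49*4)))*(-136 - 457) = (95*(1/147) + (-10 + 26 + 240)/(-196))*(-593) = (95/147 + 256*(-1/196))*(-593) = (95/147 - 64/49)*(-593) = -97/147*(-593) = 57521/147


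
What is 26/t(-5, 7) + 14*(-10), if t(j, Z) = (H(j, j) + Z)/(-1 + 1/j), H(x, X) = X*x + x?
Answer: -6352/45 ≈ -141.16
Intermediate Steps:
H(x, X) = x + X*x
t(j, Z) = (Z + j*(1 + j))/(-1 + 1/j) (t(j, Z) = (j*(1 + j) + Z)/(-1 + 1/j) = (Z + j*(1 + j))/(-1 + 1/j))
26/t(-5, 7) + 14*(-10) = 26/((-1*(-5)*(7 - 5*(1 - 5))/(-1 - 5))) + 14*(-10) = 26/((-1*(-5)*(7 - 5*(-4))/(-6))) - 140 = 26/((-1*(-5)*(-1/6)*(7 + 20))) - 140 = 26/((-1*(-5)*(-1/6)*27)) - 140 = 26/(-45/2) - 140 = 26*(-2/45) - 140 = -52/45 - 140 = -6352/45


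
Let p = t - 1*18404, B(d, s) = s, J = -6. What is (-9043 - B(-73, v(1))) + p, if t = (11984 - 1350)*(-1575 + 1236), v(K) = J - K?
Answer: -3632366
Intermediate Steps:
v(K) = -6 - K
t = -3604926 (t = 10634*(-339) = -3604926)
p = -3623330 (p = -3604926 - 1*18404 = -3604926 - 18404 = -3623330)
(-9043 - B(-73, v(1))) + p = (-9043 - (-6 - 1*1)) - 3623330 = (-9043 - (-6 - 1)) - 3623330 = (-9043 - 1*(-7)) - 3623330 = (-9043 + 7) - 3623330 = -9036 - 3623330 = -3632366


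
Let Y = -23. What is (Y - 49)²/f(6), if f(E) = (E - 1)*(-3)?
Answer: -1728/5 ≈ -345.60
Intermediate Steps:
f(E) = 3 - 3*E (f(E) = (-1 + E)*(-3) = 3 - 3*E)
(Y - 49)²/f(6) = (-23 - 49)²/(3 - 3*6) = (-72)²/(3 - 18) = 5184/(-15) = 5184*(-1/15) = -1728/5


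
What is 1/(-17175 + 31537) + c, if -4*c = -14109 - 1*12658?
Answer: 192213829/28724 ≈ 6691.8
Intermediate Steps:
c = 26767/4 (c = -(-14109 - 1*12658)/4 = -(-14109 - 12658)/4 = -¼*(-26767) = 26767/4 ≈ 6691.8)
1/(-17175 + 31537) + c = 1/(-17175 + 31537) + 26767/4 = 1/14362 + 26767/4 = 192213829/28724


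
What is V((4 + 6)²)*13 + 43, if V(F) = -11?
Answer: -100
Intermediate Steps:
V((4 + 6)²)*13 + 43 = -11*13 + 43 = -143 + 43 = -100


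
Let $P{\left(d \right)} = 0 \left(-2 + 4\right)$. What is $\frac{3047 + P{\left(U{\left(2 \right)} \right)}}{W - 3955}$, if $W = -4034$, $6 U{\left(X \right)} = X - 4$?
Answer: $- \frac{3047}{7989} \approx -0.3814$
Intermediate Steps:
$U{\left(X \right)} = - \frac{2}{3} + \frac{X}{6}$ ($U{\left(X \right)} = \frac{X - 4}{6} = \frac{-4 + X}{6} = - \frac{2}{3} + \frac{X}{6}$)
$P{\left(d \right)} = 0$ ($P{\left(d \right)} = 0 \cdot 2 = 0$)
$\frac{3047 + P{\left(U{\left(2 \right)} \right)}}{W - 3955} = \frac{3047 + 0}{-4034 - 3955} = \frac{3047}{-7989} = 3047 \left(- \frac{1}{7989}\right) = - \frac{3047}{7989}$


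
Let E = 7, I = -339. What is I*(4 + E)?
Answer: -3729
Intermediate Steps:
I*(4 + E) = -339*(4 + 7) = -339*11 = -3729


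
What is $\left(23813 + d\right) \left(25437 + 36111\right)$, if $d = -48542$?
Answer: $-1522020492$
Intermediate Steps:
$\left(23813 + d\right) \left(25437 + 36111\right) = \left(23813 - 48542\right) \left(25437 + 36111\right) = \left(-24729\right) 61548 = -1522020492$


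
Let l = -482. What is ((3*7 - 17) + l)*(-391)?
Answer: 186898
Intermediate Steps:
((3*7 - 17) + l)*(-391) = ((3*7 - 17) - 482)*(-391) = ((21 - 17) - 482)*(-391) = (4 - 482)*(-391) = -478*(-391) = 186898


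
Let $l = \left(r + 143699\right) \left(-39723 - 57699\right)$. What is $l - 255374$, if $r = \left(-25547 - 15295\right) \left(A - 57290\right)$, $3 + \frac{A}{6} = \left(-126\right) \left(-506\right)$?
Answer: $1294038721926520$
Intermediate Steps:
$A = 382518$ ($A = -18 + 6 \left(\left(-126\right) \left(-506\right)\right) = -18 + 6 \cdot 63756 = -18 + 382536 = 382518$)
$r = -13282961976$ ($r = \left(-25547 - 15295\right) \left(382518 - 57290\right) = \left(-40842\right) 325228 = -13282961976$)
$l = 1294038722181894$ ($l = \left(-13282961976 + 143699\right) \left(-39723 - 57699\right) = \left(-13282818277\right) \left(-97422\right) = 1294038722181894$)
$l - 255374 = 1294038722181894 - 255374 = 1294038721926520$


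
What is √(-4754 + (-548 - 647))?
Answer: 3*I*√661 ≈ 77.13*I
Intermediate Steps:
√(-4754 + (-548 - 647)) = √(-4754 - 1195) = √(-5949) = 3*I*√661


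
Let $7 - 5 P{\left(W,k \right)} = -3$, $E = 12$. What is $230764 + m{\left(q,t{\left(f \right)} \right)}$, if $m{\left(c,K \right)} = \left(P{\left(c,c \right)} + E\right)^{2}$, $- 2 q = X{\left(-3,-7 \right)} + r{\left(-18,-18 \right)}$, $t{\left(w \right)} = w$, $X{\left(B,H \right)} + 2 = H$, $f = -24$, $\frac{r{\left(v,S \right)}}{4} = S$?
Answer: $230960$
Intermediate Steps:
$r{\left(v,S \right)} = 4 S$
$X{\left(B,H \right)} = -2 + H$
$P{\left(W,k \right)} = 2$ ($P{\left(W,k \right)} = \frac{7}{5} - - \frac{3}{5} = \frac{7}{5} + \frac{3}{5} = 2$)
$q = \frac{81}{2}$ ($q = - \frac{\left(-2 - 7\right) + 4 \left(-18\right)}{2} = - \frac{-9 - 72}{2} = \left(- \frac{1}{2}\right) \left(-81\right) = \frac{81}{2} \approx 40.5$)
$m{\left(c,K \right)} = 196$ ($m{\left(c,K \right)} = \left(2 + 12\right)^{2} = 14^{2} = 196$)
$230764 + m{\left(q,t{\left(f \right)} \right)} = 230764 + 196 = 230960$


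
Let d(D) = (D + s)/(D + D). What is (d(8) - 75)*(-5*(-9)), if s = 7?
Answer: -53325/16 ≈ -3332.8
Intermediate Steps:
d(D) = (7 + D)/(2*D) (d(D) = (D + 7)/(D + D) = (7 + D)/((2*D)) = (7 + D)*(1/(2*D)) = (7 + D)/(2*D))
(d(8) - 75)*(-5*(-9)) = ((½)*(7 + 8)/8 - 75)*(-5*(-9)) = ((½)*(⅛)*15 - 75)*45 = (15/16 - 75)*45 = -1185/16*45 = -53325/16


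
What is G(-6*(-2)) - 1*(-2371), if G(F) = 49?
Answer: 2420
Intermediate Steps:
G(-6*(-2)) - 1*(-2371) = 49 - 1*(-2371) = 49 + 2371 = 2420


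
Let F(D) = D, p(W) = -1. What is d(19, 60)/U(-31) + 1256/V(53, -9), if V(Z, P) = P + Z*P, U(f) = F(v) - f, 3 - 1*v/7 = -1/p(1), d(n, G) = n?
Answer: -2627/1215 ≈ -2.1621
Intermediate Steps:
v = 14 (v = 21 - (-7)/(-1) = 21 - (-7)*(-1) = 21 - 7*1 = 21 - 7 = 14)
U(f) = 14 - f
V(Z, P) = P + P*Z
d(19, 60)/U(-31) + 1256/V(53, -9) = 19/(14 - 1*(-31)) + 1256/((-9*(1 + 53))) = 19/(14 + 31) + 1256/((-9*54)) = 19/45 + 1256/(-486) = 19*(1/45) + 1256*(-1/486) = 19/45 - 628/243 = -2627/1215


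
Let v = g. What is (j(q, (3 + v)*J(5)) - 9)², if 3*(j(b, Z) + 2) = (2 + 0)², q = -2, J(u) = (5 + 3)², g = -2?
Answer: 841/9 ≈ 93.444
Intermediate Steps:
v = -2
J(u) = 64 (J(u) = 8² = 64)
j(b, Z) = -⅔ (j(b, Z) = -2 + (2 + 0)²/3 = -2 + (⅓)*2² = -2 + (⅓)*4 = -2 + 4/3 = -⅔)
(j(q, (3 + v)*J(5)) - 9)² = (-⅔ - 9)² = (-29/3)² = 841/9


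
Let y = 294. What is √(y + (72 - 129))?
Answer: √237 ≈ 15.395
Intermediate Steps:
√(y + (72 - 129)) = √(294 + (72 - 129)) = √(294 - 57) = √237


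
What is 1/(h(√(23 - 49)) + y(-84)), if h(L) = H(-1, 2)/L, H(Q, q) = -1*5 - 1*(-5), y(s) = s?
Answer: -1/84 ≈ -0.011905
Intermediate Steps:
H(Q, q) = 0 (H(Q, q) = -5 + 5 = 0)
h(L) = 0 (h(L) = 0/L = 0)
1/(h(√(23 - 49)) + y(-84)) = 1/(0 - 84) = 1/(-84) = -1/84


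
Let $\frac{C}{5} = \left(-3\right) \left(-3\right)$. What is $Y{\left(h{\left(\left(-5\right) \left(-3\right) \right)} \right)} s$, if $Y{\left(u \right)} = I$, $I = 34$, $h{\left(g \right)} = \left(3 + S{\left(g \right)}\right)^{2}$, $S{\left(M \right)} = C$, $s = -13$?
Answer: $-442$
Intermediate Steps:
$C = 45$ ($C = 5 \left(\left(-3\right) \left(-3\right)\right) = 5 \cdot 9 = 45$)
$S{\left(M \right)} = 45$
$h{\left(g \right)} = 2304$ ($h{\left(g \right)} = \left(3 + 45\right)^{2} = 48^{2} = 2304$)
$Y{\left(u \right)} = 34$
$Y{\left(h{\left(\left(-5\right) \left(-3\right) \right)} \right)} s = 34 \left(-13\right) = -442$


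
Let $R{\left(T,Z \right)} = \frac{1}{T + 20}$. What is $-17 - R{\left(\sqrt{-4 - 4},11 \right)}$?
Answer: $\frac{- 34 \sqrt{2} + 341 i}{2 \left(\sqrt{2} - 10 i\right)} \approx -17.049 + 0.0069324 i$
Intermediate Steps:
$R{\left(T,Z \right)} = \frac{1}{20 + T}$
$-17 - R{\left(\sqrt{-4 - 4},11 \right)} = -17 - \frac{1}{20 + \sqrt{-4 - 4}} = -17 - \frac{1}{20 + \sqrt{-8}} = -17 - \frac{1}{20 + 2 i \sqrt{2}}$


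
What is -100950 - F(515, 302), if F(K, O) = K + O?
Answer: -101767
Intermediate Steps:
-100950 - F(515, 302) = -100950 - (515 + 302) = -100950 - 1*817 = -100950 - 817 = -101767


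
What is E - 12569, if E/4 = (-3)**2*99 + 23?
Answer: -8913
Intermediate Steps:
E = 3656 (E = 4*((-3)**2*99 + 23) = 4*(9*99 + 23) = 4*(891 + 23) = 4*914 = 3656)
E - 12569 = 3656 - 12569 = -8913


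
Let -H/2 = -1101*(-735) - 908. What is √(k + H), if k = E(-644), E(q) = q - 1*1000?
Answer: I*√1618298 ≈ 1272.1*I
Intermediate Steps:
E(q) = -1000 + q (E(q) = q - 1000 = -1000 + q)
H = -1616654 (H = -2*(-1101*(-735) - 908) = -2*(809235 - 908) = -2*808327 = -1616654)
k = -1644 (k = -1000 - 644 = -1644)
√(k + H) = √(-1644 - 1616654) = √(-1618298) = I*√1618298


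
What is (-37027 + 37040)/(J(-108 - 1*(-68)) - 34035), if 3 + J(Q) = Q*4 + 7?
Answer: -13/34191 ≈ -0.00038022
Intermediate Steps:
J(Q) = 4 + 4*Q (J(Q) = -3 + (Q*4 + 7) = -3 + (4*Q + 7) = -3 + (7 + 4*Q) = 4 + 4*Q)
(-37027 + 37040)/(J(-108 - 1*(-68)) - 34035) = (-37027 + 37040)/((4 + 4*(-108 - 1*(-68))) - 34035) = 13/((4 + 4*(-108 + 68)) - 34035) = 13/((4 + 4*(-40)) - 34035) = 13/((4 - 160) - 34035) = 13/(-156 - 34035) = 13/(-34191) = 13*(-1/34191) = -13/34191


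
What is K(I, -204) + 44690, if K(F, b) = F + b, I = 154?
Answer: 44640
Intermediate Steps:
K(I, -204) + 44690 = (154 - 204) + 44690 = -50 + 44690 = 44640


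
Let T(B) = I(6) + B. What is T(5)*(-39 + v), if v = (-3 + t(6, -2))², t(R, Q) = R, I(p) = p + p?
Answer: -510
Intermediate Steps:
I(p) = 2*p
T(B) = 12 + B (T(B) = 2*6 + B = 12 + B)
v = 9 (v = (-3 + 6)² = 3² = 9)
T(5)*(-39 + v) = (12 + 5)*(-39 + 9) = 17*(-30) = -510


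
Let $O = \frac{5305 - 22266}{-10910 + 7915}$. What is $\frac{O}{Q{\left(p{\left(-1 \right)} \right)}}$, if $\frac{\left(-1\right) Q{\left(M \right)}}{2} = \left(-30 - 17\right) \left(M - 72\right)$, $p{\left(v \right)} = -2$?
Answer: $- \frac{16961}{20833220} \approx -0.00081413$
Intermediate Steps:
$Q{\left(M \right)} = -6768 + 94 M$ ($Q{\left(M \right)} = - 2 \left(-30 - 17\right) \left(M - 72\right) = - 2 \left(- 47 \left(-72 + M\right)\right) = - 2 \left(3384 - 47 M\right) = -6768 + 94 M$)
$O = \frac{16961}{2995}$ ($O = - \frac{16961}{-2995} = \left(-16961\right) \left(- \frac{1}{2995}\right) = \frac{16961}{2995} \approx 5.6631$)
$\frac{O}{Q{\left(p{\left(-1 \right)} \right)}} = \frac{16961}{2995 \left(-6768 + 94 \left(-2\right)\right)} = \frac{16961}{2995 \left(-6768 - 188\right)} = \frac{16961}{2995 \left(-6956\right)} = \frac{16961}{2995} \left(- \frac{1}{6956}\right) = - \frac{16961}{20833220}$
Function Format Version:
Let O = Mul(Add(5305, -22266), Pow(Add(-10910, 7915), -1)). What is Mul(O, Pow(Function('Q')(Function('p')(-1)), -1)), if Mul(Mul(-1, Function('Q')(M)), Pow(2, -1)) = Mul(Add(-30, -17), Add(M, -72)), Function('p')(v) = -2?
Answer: Rational(-16961, 20833220) ≈ -0.00081413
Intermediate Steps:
Function('Q')(M) = Add(-6768, Mul(94, M)) (Function('Q')(M) = Mul(-2, Mul(Add(-30, -17), Add(M, -72))) = Mul(-2, Mul(-47, Add(-72, M))) = Mul(-2, Add(3384, Mul(-47, M))) = Add(-6768, Mul(94, M)))
O = Rational(16961, 2995) (O = Mul(-16961, Pow(-2995, -1)) = Mul(-16961, Rational(-1, 2995)) = Rational(16961, 2995) ≈ 5.6631)
Mul(O, Pow(Function('Q')(Function('p')(-1)), -1)) = Mul(Rational(16961, 2995), Pow(Add(-6768, Mul(94, -2)), -1)) = Mul(Rational(16961, 2995), Pow(Add(-6768, -188), -1)) = Mul(Rational(16961, 2995), Pow(-6956, -1)) = Mul(Rational(16961, 2995), Rational(-1, 6956)) = Rational(-16961, 20833220)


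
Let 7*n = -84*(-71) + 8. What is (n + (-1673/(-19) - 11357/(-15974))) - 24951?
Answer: -7286903945/303506 ≈ -24009.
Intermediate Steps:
n = 5972/7 (n = (-84*(-71) + 8)/7 = (5964 + 8)/7 = (⅐)*5972 = 5972/7 ≈ 853.14)
(n + (-1673/(-19) - 11357/(-15974))) - 24951 = (5972/7 + (-1673/(-19) - 11357/(-15974))) - 24951 = (5972/7 + (-1673*(-1/19) - 11357*(-1/15974))) - 24951 = (5972/7 + (1673/19 + 11357/15974)) - 24951 = (5972/7 + 26940285/303506) - 24951 = 285874261/303506 - 24951 = -7286903945/303506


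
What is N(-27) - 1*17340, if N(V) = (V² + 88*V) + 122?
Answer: -18865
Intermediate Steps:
N(V) = 122 + V² + 88*V
N(-27) - 1*17340 = (122 + (-27)² + 88*(-27)) - 1*17340 = (122 + 729 - 2376) - 17340 = -1525 - 17340 = -18865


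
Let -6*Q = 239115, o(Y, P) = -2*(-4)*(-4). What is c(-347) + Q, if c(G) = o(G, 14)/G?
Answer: -27657571/694 ≈ -39852.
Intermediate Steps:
o(Y, P) = -32 (o(Y, P) = 8*(-4) = -32)
Q = -79705/2 (Q = -1/6*239115 = -79705/2 ≈ -39853.)
c(G) = -32/G
c(-347) + Q = -32/(-347) - 79705/2 = -32*(-1/347) - 79705/2 = 32/347 - 79705/2 = -27657571/694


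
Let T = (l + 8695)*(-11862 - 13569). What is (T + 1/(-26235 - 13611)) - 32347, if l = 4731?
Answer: -13606171901239/39846 ≈ -3.4147e+8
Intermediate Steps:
T = -341436606 (T = (4731 + 8695)*(-11862 - 13569) = 13426*(-25431) = -341436606)
(T + 1/(-26235 - 13611)) - 32347 = (-341436606 + 1/(-26235 - 13611)) - 32347 = (-341436606 + 1/(-39846)) - 32347 = (-341436606 - 1/39846) - 32347 = -13604883002677/39846 - 32347 = -13606171901239/39846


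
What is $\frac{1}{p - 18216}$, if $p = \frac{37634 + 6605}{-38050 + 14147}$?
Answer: $- \frac{583}{10621007} \approx -5.4891 \cdot 10^{-5}$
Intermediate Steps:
$p = - \frac{1079}{583}$ ($p = \frac{44239}{-23903} = 44239 \left(- \frac{1}{23903}\right) = - \frac{1079}{583} \approx -1.8508$)
$\frac{1}{p - 18216} = \frac{1}{- \frac{1079}{583} - 18216} = \frac{1}{- \frac{10621007}{583}} = - \frac{583}{10621007}$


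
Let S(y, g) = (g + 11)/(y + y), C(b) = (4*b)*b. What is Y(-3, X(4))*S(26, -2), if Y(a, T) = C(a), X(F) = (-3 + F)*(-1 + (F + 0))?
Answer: 81/13 ≈ 6.2308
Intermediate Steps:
C(b) = 4*b²
X(F) = (-1 + F)*(-3 + F) (X(F) = (-3 + F)*(-1 + F) = (-1 + F)*(-3 + F))
S(y, g) = (11 + g)/(2*y) (S(y, g) = (11 + g)/((2*y)) = (11 + g)*(1/(2*y)) = (11 + g)/(2*y))
Y(a, T) = 4*a²
Y(-3, X(4))*S(26, -2) = (4*(-3)²)*((½)*(11 - 2)/26) = (4*9)*((½)*(1/26)*9) = 36*(9/52) = 81/13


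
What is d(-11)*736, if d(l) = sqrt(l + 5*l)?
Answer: 736*I*sqrt(66) ≈ 5979.3*I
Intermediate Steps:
d(l) = sqrt(6)*sqrt(l) (d(l) = sqrt(6*l) = sqrt(6)*sqrt(l))
d(-11)*736 = (sqrt(6)*sqrt(-11))*736 = (sqrt(6)*(I*sqrt(11)))*736 = (I*sqrt(66))*736 = 736*I*sqrt(66)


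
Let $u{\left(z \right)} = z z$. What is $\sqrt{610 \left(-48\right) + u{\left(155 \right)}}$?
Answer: $i \sqrt{5255} \approx 72.491 i$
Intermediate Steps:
$u{\left(z \right)} = z^{2}$
$\sqrt{610 \left(-48\right) + u{\left(155 \right)}} = \sqrt{610 \left(-48\right) + 155^{2}} = \sqrt{-29280 + 24025} = \sqrt{-5255} = i \sqrt{5255}$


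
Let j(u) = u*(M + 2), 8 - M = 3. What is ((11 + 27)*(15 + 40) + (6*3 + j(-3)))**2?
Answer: 4355569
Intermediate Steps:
M = 5 (M = 8 - 1*3 = 8 - 3 = 5)
j(u) = 7*u (j(u) = u*(5 + 2) = u*7 = 7*u)
((11 + 27)*(15 + 40) + (6*3 + j(-3)))**2 = ((11 + 27)*(15 + 40) + (6*3 + 7*(-3)))**2 = (38*55 + (18 - 21))**2 = (2090 - 3)**2 = 2087**2 = 4355569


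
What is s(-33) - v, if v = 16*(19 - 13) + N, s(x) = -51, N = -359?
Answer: 212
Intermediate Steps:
v = -263 (v = 16*(19 - 13) - 359 = 16*6 - 359 = 96 - 359 = -263)
s(-33) - v = -51 - 1*(-263) = -51 + 263 = 212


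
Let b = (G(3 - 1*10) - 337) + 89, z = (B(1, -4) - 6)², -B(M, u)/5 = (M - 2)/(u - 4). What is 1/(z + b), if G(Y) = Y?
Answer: -64/13511 ≈ -0.0047369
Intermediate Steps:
B(M, u) = -5*(-2 + M)/(-4 + u) (B(M, u) = -5*(M - 2)/(u - 4) = -5*(-2 + M)/(-4 + u))
z = 2809/64 (z = (5*(2 - 1*1)/(-4 - 4) - 6)² = (5*(2 - 1)/(-8) - 6)² = (5*(-⅛)*1 - 6)² = (-5/8 - 6)² = (-53/8)² = 2809/64 ≈ 43.891)
b = -255 (b = ((3 - 1*10) - 337) + 89 = ((3 - 10) - 337) + 89 = (-7 - 337) + 89 = -344 + 89 = -255)
1/(z + b) = 1/(2809/64 - 255) = 1/(-13511/64) = -64/13511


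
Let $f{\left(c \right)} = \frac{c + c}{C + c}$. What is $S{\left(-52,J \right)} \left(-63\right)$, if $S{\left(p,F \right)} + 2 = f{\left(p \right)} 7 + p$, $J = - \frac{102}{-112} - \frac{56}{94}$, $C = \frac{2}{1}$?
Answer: $\frac{62118}{25} \approx 2484.7$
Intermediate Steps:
$C = 2$ ($C = 2 \cdot 1 = 2$)
$f{\left(c \right)} = \frac{2 c}{2 + c}$ ($f{\left(c \right)} = \frac{c + c}{2 + c} = \frac{2 c}{2 + c}$)
$J = \frac{829}{2632}$ ($J = \left(-102\right) \left(- \frac{1}{112}\right) - \frac{28}{47} = \frac{51}{56} - \frac{28}{47} = \frac{829}{2632} \approx 0.31497$)
$S{\left(p,F \right)} = -2 + p + \frac{14 p}{2 + p}$ ($S{\left(p,F \right)} = -2 + \left(\frac{2 p}{2 + p} 7 + p\right) = -2 + \left(\frac{14 p}{2 + p} + p\right) = -2 + \left(p + \frac{14 p}{2 + p}\right) = -2 + p + \frac{14 p}{2 + p}$)
$S{\left(-52,J \right)} \left(-63\right) = \frac{-4 + \left(-52\right)^{2} + 14 \left(-52\right)}{2 - 52} \left(-63\right) = \frac{-4 + 2704 - 728}{-50} \left(-63\right) = \left(- \frac{1}{50}\right) 1972 \left(-63\right) = \left(- \frac{986}{25}\right) \left(-63\right) = \frac{62118}{25}$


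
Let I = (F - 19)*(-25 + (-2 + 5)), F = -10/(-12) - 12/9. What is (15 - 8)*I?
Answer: 3003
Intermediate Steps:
F = -½ (F = -10*(-1/12) - 12*⅑ = ⅚ - 4/3 = -½ ≈ -0.50000)
I = 429 (I = (-½ - 19)*(-25 + (-2 + 5)) = -39*(-25 + 3)/2 = -39/2*(-22) = 429)
(15 - 8)*I = (15 - 8)*429 = 7*429 = 3003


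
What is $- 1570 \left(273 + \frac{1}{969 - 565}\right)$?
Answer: $- \frac{86580005}{202} \approx -4.2861 \cdot 10^{5}$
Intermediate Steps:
$- 1570 \left(273 + \frac{1}{969 - 565}\right) = - 1570 \left(273 + \frac{1}{404}\right) = \left(-1570\right) \frac{110293}{404} = - \frac{86580005}{202}$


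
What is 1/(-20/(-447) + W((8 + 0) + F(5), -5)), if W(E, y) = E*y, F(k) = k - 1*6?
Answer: -447/15625 ≈ -0.028608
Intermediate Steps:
F(k) = -6 + k (F(k) = k - 6 = -6 + k)
1/(-20/(-447) + W((8 + 0) + F(5), -5)) = 1/(-20/(-447) + ((8 + 0) + (-6 + 5))*(-5)) = 1/(-20*(-1/447) + (8 - 1)*(-5)) = 1/(20/447 + 7*(-5)) = 1/(20/447 - 35) = 1/(-15625/447) = -447/15625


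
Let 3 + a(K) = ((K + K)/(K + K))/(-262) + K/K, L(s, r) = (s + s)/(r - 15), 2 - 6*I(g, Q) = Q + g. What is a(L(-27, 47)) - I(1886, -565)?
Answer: 85607/393 ≈ 217.83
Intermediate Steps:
I(g, Q) = 1/3 - Q/6 - g/6 (I(g, Q) = 1/3 - (Q + g)/6 = 1/3 + (-Q/6 - g/6) = 1/3 - Q/6 - g/6)
L(s, r) = 2*s/(-15 + r) (L(s, r) = (2*s)/(-15 + r) = 2*s/(-15 + r))
a(K) = -525/262 (a(K) = -3 + (((K + K)/(K + K))/(-262) + K/K) = -3 + (((2*K)/((2*K)))*(-1/262) + 1) = -3 + (((2*K)*(1/(2*K)))*(-1/262) + 1) = -3 + (1*(-1/262) + 1) = -3 + (-1/262 + 1) = -3 + 261/262 = -525/262)
a(L(-27, 47)) - I(1886, -565) = -525/262 - (1/3 - 1/6*(-565) - 1/6*1886) = -525/262 - (1/3 + 565/6 - 943/3) = -525/262 - 1*(-1319/6) = -525/262 + 1319/6 = 85607/393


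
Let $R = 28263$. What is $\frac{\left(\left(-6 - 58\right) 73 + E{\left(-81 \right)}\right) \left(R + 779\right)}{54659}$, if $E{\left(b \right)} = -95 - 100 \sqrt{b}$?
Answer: $- \frac{138443214}{54659} - \frac{26137800 i}{54659} \approx -2532.9 - 478.2 i$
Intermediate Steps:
$\frac{\left(\left(-6 - 58\right) 73 + E{\left(-81 \right)}\right) \left(R + 779\right)}{54659} = \frac{\left(\left(-6 - 58\right) 73 - \left(95 + 100 \sqrt{-81}\right)\right) \left(28263 + 779\right)}{54659} = \left(\left(-64\right) 73 - \left(95 + 100 \cdot 9 i\right)\right) 29042 \cdot \frac{1}{54659} = \left(-4672 - \left(95 + 900 i\right)\right) 29042 \cdot \frac{1}{54659} = \left(-4767 - 900 i\right) 29042 \cdot \frac{1}{54659} = \left(-138443214 - 26137800 i\right) \frac{1}{54659} = - \frac{138443214}{54659} - \frac{26137800 i}{54659}$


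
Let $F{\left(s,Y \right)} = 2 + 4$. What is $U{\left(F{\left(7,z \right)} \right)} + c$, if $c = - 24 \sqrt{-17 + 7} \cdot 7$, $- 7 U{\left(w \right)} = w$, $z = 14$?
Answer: $- \frac{6}{7} - 168 i \sqrt{10} \approx -0.85714 - 531.26 i$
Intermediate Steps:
$F{\left(s,Y \right)} = 6$
$U{\left(w \right)} = - \frac{w}{7}$
$c = - 168 i \sqrt{10}$ ($c = - 24 \sqrt{-10} \cdot 7 = - 24 i \sqrt{10} \cdot 7 = - 168 i \sqrt{10} \approx - 531.26 i$)
$U{\left(F{\left(7,z \right)} \right)} + c = \left(- \frac{1}{7}\right) 6 - 168 i \sqrt{10} = - \frac{6}{7} - 168 i \sqrt{10}$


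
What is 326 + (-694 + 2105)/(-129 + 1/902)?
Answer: 36659660/116357 ≈ 315.06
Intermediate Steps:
326 + (-694 + 2105)/(-129 + 1/902) = 326 + 1411/(-129 + 1/902) = 326 + 1411/(-116357/902) = 326 + 1411*(-902/116357) = 326 - 1272722/116357 = 36659660/116357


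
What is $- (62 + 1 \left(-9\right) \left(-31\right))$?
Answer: $-341$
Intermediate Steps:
$- (62 + 1 \left(-9\right) \left(-31\right)) = - (62 - -279) = - (62 + 279) = \left(-1\right) 341 = -341$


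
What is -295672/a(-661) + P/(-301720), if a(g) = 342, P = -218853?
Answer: -2345666003/2715480 ≈ -863.81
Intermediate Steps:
-295672/a(-661) + P/(-301720) = -295672/342 - 218853/(-301720) = -295672*1/342 - 218853*(-1/301720) = -147836/171 + 218853/301720 = -2345666003/2715480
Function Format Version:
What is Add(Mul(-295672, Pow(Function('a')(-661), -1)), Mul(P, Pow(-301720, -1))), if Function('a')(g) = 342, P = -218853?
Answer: Rational(-2345666003, 2715480) ≈ -863.81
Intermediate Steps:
Add(Mul(-295672, Pow(Function('a')(-661), -1)), Mul(P, Pow(-301720, -1))) = Add(Mul(-295672, Pow(342, -1)), Mul(-218853, Pow(-301720, -1))) = Add(Mul(-295672, Rational(1, 342)), Mul(-218853, Rational(-1, 301720))) = Add(Rational(-147836, 171), Rational(218853, 301720)) = Rational(-2345666003, 2715480)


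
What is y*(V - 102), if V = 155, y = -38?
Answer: -2014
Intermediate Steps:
y*(V - 102) = -38*(155 - 102) = -38*53 = -2014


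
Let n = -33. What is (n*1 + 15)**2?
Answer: 324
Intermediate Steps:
(n*1 + 15)**2 = (-33*1 + 15)**2 = (-33 + 15)**2 = (-18)**2 = 324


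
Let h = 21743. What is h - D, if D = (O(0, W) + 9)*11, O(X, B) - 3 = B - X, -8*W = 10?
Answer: 86499/4 ≈ 21625.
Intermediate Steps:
W = -5/4 (W = -⅛*10 = -5/4 ≈ -1.2500)
O(X, B) = 3 + B - X (O(X, B) = 3 + (B - X) = 3 + B - X)
D = 473/4 (D = ((3 - 5/4 - 1*0) + 9)*11 = ((3 - 5/4 + 0) + 9)*11 = (7/4 + 9)*11 = (43/4)*11 = 473/4 ≈ 118.25)
h - D = 21743 - 1*473/4 = 21743 - 473/4 = 86499/4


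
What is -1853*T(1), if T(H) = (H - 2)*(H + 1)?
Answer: 3706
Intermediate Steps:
T(H) = (1 + H)*(-2 + H) (T(H) = (-2 + H)*(1 + H) = (1 + H)*(-2 + H))
-1853*T(1) = -1853*(-2 + 1² - 1*1) = -1853*(-2 + 1 - 1) = -1853*(-2) = 3706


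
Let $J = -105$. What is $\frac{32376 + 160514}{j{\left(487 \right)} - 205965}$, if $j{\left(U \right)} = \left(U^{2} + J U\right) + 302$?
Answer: $- \frac{192890}{19629} \approx -9.8268$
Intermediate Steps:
$j{\left(U \right)} = 302 + U^{2} - 105 U$ ($j{\left(U \right)} = \left(U^{2} - 105 U\right) + 302 = 302 + U^{2} - 105 U$)
$\frac{32376 + 160514}{j{\left(487 \right)} - 205965} = \frac{32376 + 160514}{\left(302 + 487^{2} - 51135\right) - 205965} = \frac{192890}{\left(302 + 237169 - 51135\right) - 205965} = \frac{192890}{186336 - 205965} = \frac{192890}{-19629} = 192890 \left(- \frac{1}{19629}\right) = - \frac{192890}{19629}$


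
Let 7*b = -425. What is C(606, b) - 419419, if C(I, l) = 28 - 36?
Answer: -419427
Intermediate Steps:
b = -425/7 (b = (1/7)*(-425) = -425/7 ≈ -60.714)
C(I, l) = -8
C(606, b) - 419419 = -8 - 419419 = -419427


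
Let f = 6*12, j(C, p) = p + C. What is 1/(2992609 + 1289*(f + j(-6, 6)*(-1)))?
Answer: 1/3085417 ≈ 3.2411e-7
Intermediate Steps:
j(C, p) = C + p
f = 72
1/(2992609 + 1289*(f + j(-6, 6)*(-1))) = 1/(2992609 + 1289*(72 + (-6 + 6)*(-1))) = 1/(2992609 + 1289*(72 + 0*(-1))) = 1/(2992609 + 1289*(72 + 0)) = 1/(2992609 + 1289*72) = 1/(2992609 + 92808) = 1/3085417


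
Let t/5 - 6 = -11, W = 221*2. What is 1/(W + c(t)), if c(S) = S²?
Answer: 1/1067 ≈ 0.00093721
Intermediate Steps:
W = 442
t = -25 (t = 30 + 5*(-11) = 30 - 55 = -25)
1/(W + c(t)) = 1/(442 + (-25)²) = 1/(442 + 625) = 1/1067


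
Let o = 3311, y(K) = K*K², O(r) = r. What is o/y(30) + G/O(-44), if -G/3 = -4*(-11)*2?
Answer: 165311/27000 ≈ 6.1226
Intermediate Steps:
y(K) = K³
G = -264 (G = -3*(-4*(-11))*2 = -132*2 = -3*88 = -264)
o/y(30) + G/O(-44) = 3311/(30³) - 264/(-44) = 3311/27000 - 264*(-1/44) = 3311*(1/27000) + 6 = 3311/27000 + 6 = 165311/27000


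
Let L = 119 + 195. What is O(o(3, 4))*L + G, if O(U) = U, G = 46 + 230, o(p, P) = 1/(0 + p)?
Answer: 1142/3 ≈ 380.67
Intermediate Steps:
o(p, P) = 1/p
L = 314
G = 276
O(o(3, 4))*L + G = 314/3 + 276 = 1142/3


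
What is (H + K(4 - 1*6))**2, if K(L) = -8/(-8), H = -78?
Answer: 5929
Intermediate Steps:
K(L) = 1 (K(L) = -8*(-1/8) = 1)
(H + K(4 - 1*6))**2 = (-78 + 1)**2 = (-77)**2 = 5929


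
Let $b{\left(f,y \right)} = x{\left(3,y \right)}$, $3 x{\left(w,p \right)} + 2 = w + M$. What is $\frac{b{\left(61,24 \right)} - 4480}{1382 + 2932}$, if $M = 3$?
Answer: $- \frac{6718}{6471} \approx -1.0382$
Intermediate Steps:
$x{\left(w,p \right)} = \frac{1}{3} + \frac{w}{3}$ ($x{\left(w,p \right)} = - \frac{2}{3} + \frac{w + 3}{3} = - \frac{2}{3} + \frac{3 + w}{3} = - \frac{2}{3} + \left(1 + \frac{w}{3}\right) = \frac{1}{3} + \frac{w}{3}$)
$b{\left(f,y \right)} = \frac{4}{3}$ ($b{\left(f,y \right)} = \frac{1}{3} + \frac{1}{3} \cdot 3 = \frac{1}{3} + 1 = \frac{4}{3}$)
$\frac{b{\left(61,24 \right)} - 4480}{1382 + 2932} = \frac{\frac{4}{3} - 4480}{1382 + 2932} = - \frac{13436}{3 \cdot 4314} = \left(- \frac{13436}{3}\right) \frac{1}{4314} = - \frac{6718}{6471}$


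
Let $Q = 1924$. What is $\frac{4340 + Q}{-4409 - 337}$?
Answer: $- \frac{1044}{791} \approx -1.3198$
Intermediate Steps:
$\frac{4340 + Q}{-4409 - 337} = \frac{4340 + 1924}{-4409 - 337} = \frac{6264}{-4746} = 6264 \left(- \frac{1}{4746}\right) = - \frac{1044}{791}$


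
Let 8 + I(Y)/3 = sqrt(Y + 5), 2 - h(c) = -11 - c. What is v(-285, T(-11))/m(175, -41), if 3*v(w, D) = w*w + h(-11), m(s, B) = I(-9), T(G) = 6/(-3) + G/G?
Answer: -162454/153 - 81227*I/306 ≈ -1061.8 - 265.45*I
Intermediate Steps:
h(c) = 13 + c (h(c) = 2 - (-11 - c) = 2 + (11 + c) = 13 + c)
I(Y) = -24 + 3*sqrt(5 + Y) (I(Y) = -24 + 3*sqrt(Y + 5) = -24 + 3*sqrt(5 + Y))
T(G) = -1 (T(G) = 6*(-1/3) + 1 = -2 + 1 = -1)
m(s, B) = -24 + 6*I (m(s, B) = -24 + 3*sqrt(5 - 9) = -24 + 3*sqrt(-4) = -24 + 3*(2*I) = -24 + 6*I)
v(w, D) = 2/3 + w**2/3 (v(w, D) = (w*w + (13 - 11))/3 = (w**2 + 2)/3 = (2 + w**2)/3 = 2/3 + w**2/3)
v(-285, T(-11))/m(175, -41) = (2/3 + (1/3)*(-285)**2)/(-24 + 6*I) = (2/3 + (1/3)*81225)*((-24 - 6*I)/612) = (2/3 + 27075)*((-24 - 6*I)/612) = 81227*((-24 - 6*I)/612)/3 = 81227*(-24 - 6*I)/1836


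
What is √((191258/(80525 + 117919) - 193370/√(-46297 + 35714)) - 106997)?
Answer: √(-117978055764812972262390 + 20147160533311007640*I*√10583)/1050066426 ≈ 2.8731 + 327.12*I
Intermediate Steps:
√((191258/(80525 + 117919) - 193370/√(-46297 + 35714)) - 106997) = √((191258/198444 - 193370*(-I*√10583/10583)) - 106997) = √((191258*(1/198444) - 193370*(-I*√10583/10583)) - 106997) = √((95629/99222 - (-193370)*I*√10583/10583) - 106997) = √((95629/99222 + 193370*I*√10583/10583) - 106997) = √(-10616360705/99222 + 193370*I*√10583/10583)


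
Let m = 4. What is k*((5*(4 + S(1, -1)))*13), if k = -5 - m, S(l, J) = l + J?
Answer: -2340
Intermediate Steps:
S(l, J) = J + l
k = -9 (k = -5 - 1*4 = -5 - 4 = -9)
k*((5*(4 + S(1, -1)))*13) = -9*5*(4 + (-1 + 1))*13 = -9*5*(4 + 0)*13 = -9*5*4*13 = -180*13 = -9*260 = -2340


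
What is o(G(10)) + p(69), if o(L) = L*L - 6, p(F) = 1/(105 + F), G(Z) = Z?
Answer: 16357/174 ≈ 94.006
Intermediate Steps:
o(L) = -6 + L**2 (o(L) = L**2 - 6 = -6 + L**2)
o(G(10)) + p(69) = (-6 + 10**2) + 1/(105 + 69) = (-6 + 100) + 1/174 = 94 + 1/174 = 16357/174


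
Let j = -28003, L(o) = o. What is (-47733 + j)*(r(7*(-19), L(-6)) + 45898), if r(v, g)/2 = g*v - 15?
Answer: -3594733504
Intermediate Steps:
r(v, g) = -30 + 2*g*v (r(v, g) = 2*(g*v - 15) = 2*(-15 + g*v) = -30 + 2*g*v)
(-47733 + j)*(r(7*(-19), L(-6)) + 45898) = (-47733 - 28003)*((-30 + 2*(-6)*(7*(-19))) + 45898) = -75736*((-30 + 2*(-6)*(-133)) + 45898) = -75736*((-30 + 1596) + 45898) = -75736*(1566 + 45898) = -75736*47464 = -3594733504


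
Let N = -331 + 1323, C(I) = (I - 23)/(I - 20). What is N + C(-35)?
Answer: 54618/55 ≈ 993.05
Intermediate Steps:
C(I) = (-23 + I)/(-20 + I)
N = 992
N + C(-35) = 992 + (-23 - 35)/(-20 - 35) = 992 - 58/(-55) = 992 - 1/55*(-58) = 992 + 58/55 = 54618/55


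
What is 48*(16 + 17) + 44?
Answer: 1628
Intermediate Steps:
48*(16 + 17) + 44 = 48*33 + 44 = 1584 + 44 = 1628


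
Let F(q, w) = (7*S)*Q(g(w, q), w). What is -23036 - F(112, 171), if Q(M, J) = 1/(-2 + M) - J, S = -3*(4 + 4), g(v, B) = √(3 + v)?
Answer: -4399772/85 + 84*√174/85 ≈ -51749.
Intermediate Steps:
S = -24 (S = -3*8 = -24)
F(q, w) = -168*(1 + 2*w - w*√(3 + w))/(-2 + √(3 + w)) (F(q, w) = (7*(-24))*((1 + 2*w - w*√(3 + w))/(-2 + √(3 + w))) = -168*(1 + 2*w - w*√(3 + w))/(-2 + √(3 + w)))
-23036 - F(112, 171) = -23036 - 168*(-1 - 2*171 + 171*√(3 + 171))/(-2 + √(3 + 171)) = -23036 - 168*(-1 - 342 + 171*√174)/(-2 + √174) = -23036 - 168*(-343 + 171*√174)/(-2 + √174)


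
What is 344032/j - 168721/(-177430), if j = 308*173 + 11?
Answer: 1273337881/171929670 ≈ 7.4062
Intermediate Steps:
j = 53295 (j = 53284 + 11 = 53295)
344032/j - 168721/(-177430) = 344032/53295 - 168721/(-177430) = 344032*(1/53295) - 168721*(-1/177430) = 344032/53295 + 168721/177430 = 1273337881/171929670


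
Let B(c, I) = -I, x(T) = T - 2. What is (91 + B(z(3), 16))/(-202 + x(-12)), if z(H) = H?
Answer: -25/72 ≈ -0.34722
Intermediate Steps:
x(T) = -2 + T
(91 + B(z(3), 16))/(-202 + x(-12)) = (91 - 1*16)/(-202 + (-2 - 12)) = (91 - 16)/(-202 - 14) = 75/(-216) = 75*(-1/216) = -25/72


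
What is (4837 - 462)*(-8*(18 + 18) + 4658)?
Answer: 19118750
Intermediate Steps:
(4837 - 462)*(-8*(18 + 18) + 4658) = 4375*(-8*36 + 4658) = 4375*(-288 + 4658) = 4375*4370 = 19118750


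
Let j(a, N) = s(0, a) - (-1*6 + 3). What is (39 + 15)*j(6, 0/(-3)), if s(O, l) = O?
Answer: 162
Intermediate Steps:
j(a, N) = 3 (j(a, N) = 0 - (-1*6 + 3) = 0 - (-6 + 3) = 0 - 1*(-3) = 0 + 3 = 3)
(39 + 15)*j(6, 0/(-3)) = (39 + 15)*3 = 54*3 = 162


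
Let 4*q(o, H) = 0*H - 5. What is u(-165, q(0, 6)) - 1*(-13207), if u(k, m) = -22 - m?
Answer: 52745/4 ≈ 13186.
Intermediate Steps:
q(o, H) = -5/4 (q(o, H) = (0*H - 5)/4 = (0 - 5)/4 = (¼)*(-5) = -5/4)
u(-165, q(0, 6)) - 1*(-13207) = (-22 - 1*(-5/4)) - 1*(-13207) = (-22 + 5/4) + 13207 = -83/4 + 13207 = 52745/4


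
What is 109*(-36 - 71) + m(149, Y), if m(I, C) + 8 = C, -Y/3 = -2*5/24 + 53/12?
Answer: -11683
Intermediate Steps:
Y = -12 (Y = -3*(-2*5/24 + 53/12) = -3*(-10*1/24 + 53*(1/12)) = -3*(-5/12 + 53/12) = -3*4 = -12)
m(I, C) = -8 + C
109*(-36 - 71) + m(149, Y) = 109*(-36 - 71) + (-8 - 12) = 109*(-107) - 20 = -11663 - 20 = -11683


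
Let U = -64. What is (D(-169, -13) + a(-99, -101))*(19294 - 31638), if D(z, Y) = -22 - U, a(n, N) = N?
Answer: 728296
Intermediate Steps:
D(z, Y) = 42 (D(z, Y) = -22 - 1*(-64) = -22 + 64 = 42)
(D(-169, -13) + a(-99, -101))*(19294 - 31638) = (42 - 101)*(19294 - 31638) = -59*(-12344) = 728296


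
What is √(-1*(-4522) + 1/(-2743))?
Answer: 3*√3780416315/2743 ≈ 67.246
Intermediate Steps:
√(-1*(-4522) + 1/(-2743)) = √(4522 - 1/2743) = √(12403845/2743) = 3*√3780416315/2743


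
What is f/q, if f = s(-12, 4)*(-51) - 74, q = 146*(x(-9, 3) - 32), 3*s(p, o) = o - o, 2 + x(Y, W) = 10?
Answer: 37/1752 ≈ 0.021119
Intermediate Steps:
x(Y, W) = 8 (x(Y, W) = -2 + 10 = 8)
s(p, o) = 0 (s(p, o) = (o - o)/3 = (1/3)*0 = 0)
q = -3504 (q = 146*(8 - 32) = 146*(-24) = -3504)
f = -74 (f = 0*(-51) - 74 = 0 - 74 = -74)
f/q = -74/(-3504) = -74*(-1/3504) = 37/1752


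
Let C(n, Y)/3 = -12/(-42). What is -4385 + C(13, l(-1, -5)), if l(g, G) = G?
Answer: -30689/7 ≈ -4384.1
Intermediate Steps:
C(n, Y) = 6/7 (C(n, Y) = 3*(-12/(-42)) = 3*(-12*(-1/42)) = 3*(2/7) = 6/7)
-4385 + C(13, l(-1, -5)) = -4385 + 6/7 = -30689/7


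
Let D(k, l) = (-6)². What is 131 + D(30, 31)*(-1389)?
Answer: -49873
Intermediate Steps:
D(k, l) = 36
131 + D(30, 31)*(-1389) = 131 + 36*(-1389) = 131 - 50004 = -49873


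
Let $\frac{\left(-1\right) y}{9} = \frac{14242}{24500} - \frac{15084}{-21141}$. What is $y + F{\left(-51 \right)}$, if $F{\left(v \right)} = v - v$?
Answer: $- \frac{37258229}{3197250} \approx -11.653$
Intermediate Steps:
$F{\left(v \right)} = 0$
$y = - \frac{37258229}{3197250}$ ($y = - 9 \left(\frac{14242}{24500} - \frac{15084}{-21141}\right) = - 9 \left(14242 \cdot \frac{1}{24500} - - \frac{1676}{2349}\right) = - 9 \left(\frac{7121}{12250} + \frac{1676}{2349}\right) = \left(-9\right) \frac{37258229}{28775250} = - \frac{37258229}{3197250} \approx -11.653$)
$y + F{\left(-51 \right)} = - \frac{37258229}{3197250} + 0 = - \frac{37258229}{3197250}$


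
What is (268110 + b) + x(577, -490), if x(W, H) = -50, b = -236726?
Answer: 31334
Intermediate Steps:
(268110 + b) + x(577, -490) = (268110 - 236726) - 50 = 31384 - 50 = 31334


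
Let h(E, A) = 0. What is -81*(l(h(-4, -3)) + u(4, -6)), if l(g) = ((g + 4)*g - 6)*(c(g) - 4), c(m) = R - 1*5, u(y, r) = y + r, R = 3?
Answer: -2754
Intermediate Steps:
u(y, r) = r + y
c(m) = -2 (c(m) = 3 - 1*5 = 3 - 5 = -2)
l(g) = 36 - 6*g*(4 + g) (l(g) = ((g + 4)*g - 6)*(-2 - 4) = ((4 + g)*g - 6)*(-6) = (g*(4 + g) - 6)*(-6) = (-6 + g*(4 + g))*(-6) = 36 - 6*g*(4 + g))
-81*(l(h(-4, -3)) + u(4, -6)) = -81*((36 - 24*0 - 6*0**2) + (-6 + 4)) = -81*((36 + 0 - 6*0) - 2) = -81*((36 + 0 + 0) - 2) = -81*(36 - 2) = -81*34 = -2754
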